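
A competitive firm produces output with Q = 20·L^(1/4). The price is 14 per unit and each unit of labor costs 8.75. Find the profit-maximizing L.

L* = 16

MP_L = (1/4)·20·L^(-3/4) = 5·L^(-3/4).
Profit maximization for a price taker requires P·MP_L = w: 14·5·L^(-3/4) = 8.75.
So L^(-3/4) = 0.125, which gives L = 16.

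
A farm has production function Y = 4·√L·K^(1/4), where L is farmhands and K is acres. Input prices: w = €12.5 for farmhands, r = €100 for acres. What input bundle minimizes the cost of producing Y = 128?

L* = 256, K* = 16

Cost minimization requires the marginal rate of technical substitution to equal the input-price ratio: MP_L/MP_K = w/r.
Here MP_L/MP_K = (1/2)·(K/L)/(1/4) = 2·(K/L). Setting this equal to 12.5/100 = 0.125 gives K = 0.0625L.
Substituting into Y = 128: 4·L^(1/2)·(0.0625L)^(1/4) = 128.
Solving, L = 256 and K = 16.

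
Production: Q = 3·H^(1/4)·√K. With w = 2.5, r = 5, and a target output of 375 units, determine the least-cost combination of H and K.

Cost minimization requires the marginal rate of technical substitution to equal the input-price ratio: MP_H/MP_K = w/r.
Here MP_H/MP_K = (1/4)·(K/H)/(1/2) = 0.5·(K/H). Setting this equal to 2.5/5 = 0.5 gives K = H.
Substituting into Q = 375: 3·H^(1/4)·(H)^(1/2) = 375.
Solving, H = 625 and K = 625.

H* = 625, K* = 625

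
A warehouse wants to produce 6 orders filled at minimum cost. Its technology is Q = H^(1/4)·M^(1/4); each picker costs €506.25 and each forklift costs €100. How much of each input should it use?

H* = 16, M* = 81

Cost minimization requires the marginal rate of technical substitution to equal the input-price ratio: MP_H/MP_M = w/r.
Here MP_H/MP_M = (1/4)·(M/H)/(1/4) = (M/H). Setting this equal to 506.25/100 = 5.0625 gives M = 5.0625H.
Substituting into Q = 6: H^(1/4)·(5.0625H)^(1/4) = 6.
Solving, H = 16 and M = 81.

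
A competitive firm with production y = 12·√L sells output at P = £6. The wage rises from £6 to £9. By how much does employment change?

From P·MP_L = w with MP_L = 6·L^(-1/2), the labor demand is L(w) = (36/w)^(2).
At w = 6: L = 36. At w = 9: L = 16.
ΔL = 16 − 36 = -20.

ΔL = -20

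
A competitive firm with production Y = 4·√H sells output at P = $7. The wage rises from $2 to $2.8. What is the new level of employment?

H* = 25

From P·MP_H = w with MP_H = 2·H^(-1/2), the labor demand is H(w) = (14/w)^(2).
At w = 2: H = 49. At w = 2.8: H = 25.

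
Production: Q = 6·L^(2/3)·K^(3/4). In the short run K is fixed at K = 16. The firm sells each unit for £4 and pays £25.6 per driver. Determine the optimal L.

With K = 16, MP_L = (2/3)·6·L^(-1/3)·16^(3/4) = 32·L^(-1/3).
Profit maximization for a price taker requires P·MP_L = w: 4·32·L^(-1/3) = 25.6.
So L^(-1/3) = 0.2, which gives L = 125.

L* = 125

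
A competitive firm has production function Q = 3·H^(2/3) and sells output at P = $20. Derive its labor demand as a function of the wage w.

MP_H = (2/3)·3·H^(-1/3) = 2·H^(-1/3).
Setting P·MP_H = w: 40·H^(-1/3) = w.
Solving for H: H^(-1/3) = w/40, so H = (40/w)^(3).

H(w) = 64000/w³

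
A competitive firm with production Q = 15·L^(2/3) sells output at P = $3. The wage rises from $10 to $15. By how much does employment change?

From P·MP_L = w with MP_L = 10·L^(-1/3), the labor demand is L(w) = (30/w)^(3).
At w = 10: L = 27. At w = 15: L = 8.
ΔL = 8 − 27 = -19.

ΔL = -19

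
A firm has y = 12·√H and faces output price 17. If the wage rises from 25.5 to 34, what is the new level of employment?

From P·MP_H = w with MP_H = 6·H^(-1/2), the labor demand is H(w) = (102/w)^(2).
At w = 25.5: H = 16. At w = 34: H = 9.

H* = 9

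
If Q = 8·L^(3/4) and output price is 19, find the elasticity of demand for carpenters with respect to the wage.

MP_L = (3/4)·8·L^(-1/4), so P·MP_L = w gives 114·L^(-1/4) = w.
Solving, L(w) = (114/w)^(4). This is a constant-elasticity form: L ∝ w^(−4), so ε = −4.

ε = -4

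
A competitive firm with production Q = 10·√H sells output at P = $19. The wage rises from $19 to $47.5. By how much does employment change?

ΔH = -21

From P·MP_H = w with MP_H = 5·H^(-1/2), the labor demand is H(w) = (95/w)^(2).
At w = 19: H = 25. At w = 47.5: H = 4.
ΔH = 4 − 25 = -21.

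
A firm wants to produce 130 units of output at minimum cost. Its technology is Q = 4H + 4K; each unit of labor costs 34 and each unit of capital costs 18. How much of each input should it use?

H* = 0, K* = 32.5

The inputs are perfect substitutes, so the firm uses whichever has the lower cost per unit of output.
Cost per unit of output via H is w/4 = 8.5; via K it is r/4 = 4.5. K is cheaper.
Producing Q = 130 with K alone: H = 0, K = 32.5.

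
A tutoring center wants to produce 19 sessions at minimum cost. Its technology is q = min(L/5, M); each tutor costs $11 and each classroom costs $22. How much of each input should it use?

With a fixed-proportions technology, the cost-minimizing bundle uses no slack in either input: L/5 = M = q.
So L = 5·19 = 95 and M = 19.

L* = 95, M* = 19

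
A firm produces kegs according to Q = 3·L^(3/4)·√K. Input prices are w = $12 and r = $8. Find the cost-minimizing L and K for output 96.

L* = 16, K* = 16

Cost minimization requires the marginal rate of technical substitution to equal the input-price ratio: MP_L/MP_K = w/r.
Here MP_L/MP_K = (3/4)·(K/L)/(1/2) = 1.5·(K/L). Setting this equal to 12/8 = 1.5 gives K = L.
Substituting into Q = 96: 3·L^(3/4)·(L)^(1/2) = 96.
Solving, L = 16 and K = 16.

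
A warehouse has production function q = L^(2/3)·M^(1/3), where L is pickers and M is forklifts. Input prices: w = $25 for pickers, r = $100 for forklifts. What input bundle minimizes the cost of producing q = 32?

Cost minimization requires the marginal rate of technical substitution to equal the input-price ratio: MP_L/MP_M = w/r.
Here MP_L/MP_M = (2/3)·(M/L)/(1/3) = 2·(M/L). Setting this equal to 25/100 = 0.25 gives M = 0.125L.
Substituting into q = 32: L^(2/3)·(0.125L)^(1/3) = 32.
Solving, L = 64 and M = 8.

L* = 64, M* = 8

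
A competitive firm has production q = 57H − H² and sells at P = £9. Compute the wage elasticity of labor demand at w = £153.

ε = -0.425

From P·MP_H = w with MP_H = 57 − 2H, labor demand is H(w) = (57 − w/9)/2.
dH/dw = −1/(18) = -1/18.
At w = 153, H = 20, so ε = (dH/dw)·(w/H) = (-1/18)·(153/20) = -0.425.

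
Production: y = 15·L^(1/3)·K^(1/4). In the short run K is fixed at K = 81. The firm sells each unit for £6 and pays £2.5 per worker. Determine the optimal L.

With K = 81, MP_L = (1/3)·15·L^(-2/3)·81^(1/4) = 15·L^(-2/3).
Profit maximization for a price taker requires P·MP_L = w: 6·15·L^(-2/3) = 2.5.
So L^(-2/3) = 1/36, which gives L = 216.

L* = 216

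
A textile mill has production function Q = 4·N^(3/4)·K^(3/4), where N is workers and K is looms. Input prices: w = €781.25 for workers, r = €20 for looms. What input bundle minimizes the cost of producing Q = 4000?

Cost minimization requires the marginal rate of technical substitution to equal the input-price ratio: MP_N/MP_K = w/r.
Here MP_N/MP_K = (3/4)·(K/N)/(3/4) = (K/N). Setting this equal to 781.25/20 = 39.0625 gives K = 39.0625N.
Substituting into Q = 4000: 4·N^(3/4)·(39.0625N)^(3/4) = 4000.
Solving, N = 16 and K = 625.

N* = 16, K* = 625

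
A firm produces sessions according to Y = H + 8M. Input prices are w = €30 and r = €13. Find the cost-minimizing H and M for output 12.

H* = 0, M* = 1.5

The inputs are perfect substitutes, so the firm uses whichever has the lower cost per unit of output.
Cost per unit of output via H is 30; via M it is 1.625. M is cheaper.
Producing Y = 12 with M alone: H = 0, M = 1.5.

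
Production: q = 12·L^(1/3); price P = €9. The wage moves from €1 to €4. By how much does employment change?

From P·MP_L = w with MP_L = 4·L^(-2/3), the labor demand is L(w) = (36/w)^(3/2).
At w = 1: L = 216. At w = 4: L = 27.
ΔL = 27 − 216 = -189.

ΔL = -189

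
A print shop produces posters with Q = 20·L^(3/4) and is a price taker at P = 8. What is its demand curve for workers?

L(w) = (120/w)^(4)

MP_L = (3/4)·20·L^(-1/4) = 15·L^(-1/4).
Setting P·MP_L = w: 120·L^(-1/4) = w.
Solving for L: L^(-1/4) = w/120, so L = (120/w)^(4).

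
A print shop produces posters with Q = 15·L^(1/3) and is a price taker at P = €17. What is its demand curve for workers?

MP_L = (1/3)·15·L^(-2/3) = 5·L^(-2/3).
Setting P·MP_L = w: 85·L^(-2/3) = w.
Solving for L: L^(-2/3) = w/85, so L = (85/w)^(3/2).

L(w) = (85/w)^(3/2)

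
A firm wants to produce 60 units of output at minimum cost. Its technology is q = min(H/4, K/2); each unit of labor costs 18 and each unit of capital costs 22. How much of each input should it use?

H* = 240, K* = 120

With a fixed-proportions technology, the cost-minimizing bundle uses no slack in either input: H/4 = K/2 = q.
So H = 4·60 = 240 and K = 2·60 = 120.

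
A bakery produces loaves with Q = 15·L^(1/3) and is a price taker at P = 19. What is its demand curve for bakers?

MP_L = (1/3)·15·L^(-2/3) = 5·L^(-2/3).
Setting P·MP_L = w: 95·L^(-2/3) = w.
Solving for L: L^(-2/3) = w/95, so L = (95/w)^(3/2).

L(w) = (95/w)^(3/2)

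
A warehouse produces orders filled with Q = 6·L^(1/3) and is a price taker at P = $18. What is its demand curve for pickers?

L(w) = (36/w)^(3/2)

MP_L = (1/3)·6·L^(-2/3) = 2·L^(-2/3).
Setting P·MP_L = w: 36·L^(-2/3) = w.
Solving for L: L^(-2/3) = w/36, so L = (36/w)^(3/2).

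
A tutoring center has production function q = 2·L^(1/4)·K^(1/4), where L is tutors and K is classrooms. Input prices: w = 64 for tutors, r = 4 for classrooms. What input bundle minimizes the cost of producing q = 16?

Cost minimization requires the marginal rate of technical substitution to equal the input-price ratio: MP_L/MP_K = w/r.
Here MP_L/MP_K = (1/4)·(K/L)/(1/4) = (K/L). Setting this equal to 64/4 = 16 gives K = 16L.
Substituting into q = 16: 2·L^(1/4)·(16L)^(1/4) = 16.
Solving, L = 16 and K = 256.

L* = 16, K* = 256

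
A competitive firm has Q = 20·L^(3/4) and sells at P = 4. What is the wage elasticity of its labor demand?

MP_L = (3/4)·20·L^(-1/4), so P·MP_L = w gives 60·L^(-1/4) = w.
Solving, L(w) = (60/w)^(4). This is a constant-elasticity form: L ∝ w^(−4), so ε = −4.

ε = -4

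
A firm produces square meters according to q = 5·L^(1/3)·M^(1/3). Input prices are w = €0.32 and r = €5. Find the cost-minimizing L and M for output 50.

Cost minimization requires the marginal rate of technical substitution to equal the input-price ratio: MP_L/MP_M = w/r.
Here MP_L/MP_M = (1/3)·(M/L)/(1/3) = (M/L). Setting this equal to 0.32/5 = 0.064 gives M = 0.064L.
Substituting into q = 50: 5·L^(1/3)·(0.064L)^(1/3) = 50.
Solving, L = 125 and M = 8.

L* = 125, M* = 8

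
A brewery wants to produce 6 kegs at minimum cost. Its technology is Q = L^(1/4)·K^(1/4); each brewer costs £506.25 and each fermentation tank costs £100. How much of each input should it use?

Cost minimization requires the marginal rate of technical substitution to equal the input-price ratio: MP_L/MP_K = w/r.
Here MP_L/MP_K = (1/4)·(K/L)/(1/4) = (K/L). Setting this equal to 506.25/100 = 5.0625 gives K = 5.0625L.
Substituting into Q = 6: L^(1/4)·(5.0625L)^(1/4) = 6.
Solving, L = 16 and K = 81.

L* = 16, K* = 81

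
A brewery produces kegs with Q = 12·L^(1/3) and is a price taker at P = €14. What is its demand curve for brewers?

L(w) = (56/w)^(3/2)

MP_L = (1/3)·12·L^(-2/3) = 4·L^(-2/3).
Setting P·MP_L = w: 56·L^(-2/3) = w.
Solving for L: L^(-2/3) = w/56, so L = (56/w)^(3/2).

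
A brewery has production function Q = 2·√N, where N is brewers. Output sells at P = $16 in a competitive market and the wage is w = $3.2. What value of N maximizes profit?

N* = 25

MP_N = (1/2)·2·N^(-1/2) = N^(-1/2).
Profit maximization for a price taker requires P·MP_N = w: 16·N^(-1/2) = 3.2.
So N^(-1/2) = 0.2, which gives N = 25.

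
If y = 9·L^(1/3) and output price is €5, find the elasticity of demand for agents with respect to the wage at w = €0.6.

ε = -1.5

MP_L = (1/3)·9·L^(-2/3), so P·MP_L = w gives 15·L^(-2/3) = w.
Solving, L(w) = (15/w)^(3/2). This is a constant-elasticity form: L ∝ w^(−3/2), so ε = −3/2.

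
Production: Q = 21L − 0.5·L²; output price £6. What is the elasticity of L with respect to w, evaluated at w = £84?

ε = -2

From P·MP_L = w with MP_L = 21 − L, labor demand is L(w) = 21 − w/6.
dL/dw = −1/(6) = -1/6.
At w = 84, L = 7, so ε = (dL/dw)·(w/L) = (-1/6)·(84/7) = -2.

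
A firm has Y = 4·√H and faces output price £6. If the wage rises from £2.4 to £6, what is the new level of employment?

H* = 4

From P·MP_H = w with MP_H = 2·H^(-1/2), the labor demand is H(w) = (12/w)^(2).
At w = 2.4: H = 25. At w = 6: H = 4.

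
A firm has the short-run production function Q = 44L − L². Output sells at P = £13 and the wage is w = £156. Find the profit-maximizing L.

L* = 16

The marginal product of L is MP_L = 44 − 2L.
A price-taking firm hires until the value of the marginal product equals the wage: P·MP_L = w, so 13·(44 − 2L) = 156.
Then 44 − 2L = 12, giving L = 16.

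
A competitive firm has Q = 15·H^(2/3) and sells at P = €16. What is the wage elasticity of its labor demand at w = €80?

MP_H = (2/3)·15·H^(-1/3), so P·MP_H = w gives 160·H^(-1/3) = w.
Solving, H(w) = (160/w)^(3). This is a constant-elasticity form: H ∝ w^(−3), so ε = −3.

ε = -3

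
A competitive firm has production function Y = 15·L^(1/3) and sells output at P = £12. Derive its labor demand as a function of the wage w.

L(w) = (60/w)^(3/2)

MP_L = (1/3)·15·L^(-2/3) = 5·L^(-2/3).
Setting P·MP_L = w: 60·L^(-2/3) = w.
Solving for L: L^(-2/3) = w/60, so L = (60/w)^(3/2).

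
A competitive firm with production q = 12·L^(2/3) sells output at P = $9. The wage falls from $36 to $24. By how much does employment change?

ΔL = 19

From P·MP_L = w with MP_L = 8·L^(-1/3), the labor demand is L(w) = (72/w)^(3).
At w = 36: L = 8. At w = 24: L = 27.
ΔL = 27 − 8 = 19.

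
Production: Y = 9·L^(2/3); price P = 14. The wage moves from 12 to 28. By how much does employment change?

ΔL = -316

From P·MP_L = w with MP_L = 6·L^(-1/3), the labor demand is L(w) = (84/w)^(3).
At w = 12: L = 343. At w = 28: L = 27.
ΔL = 27 − 343 = -316.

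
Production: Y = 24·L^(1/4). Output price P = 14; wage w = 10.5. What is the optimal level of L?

MP_L = (1/4)·24·L^(-3/4) = 6·L^(-3/4).
Profit maximization for a price taker requires P·MP_L = w: 14·6·L^(-3/4) = 10.5.
So L^(-3/4) = 0.125, which gives L = 16.

L* = 16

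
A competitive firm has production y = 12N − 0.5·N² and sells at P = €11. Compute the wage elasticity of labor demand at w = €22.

From P·MP_N = w with MP_N = 12 − N, labor demand is N(w) = 12 − w/11.
dN/dw = −1/(11) = -1/11.
At w = 22, N = 10, so ε = (dN/dw)·(w/N) = (-1/11)·(22/10) = -0.2.

ε = -0.2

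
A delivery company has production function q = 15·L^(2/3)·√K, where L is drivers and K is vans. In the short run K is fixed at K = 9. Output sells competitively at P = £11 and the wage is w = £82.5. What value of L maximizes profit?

L* = 64

With K = 9, MP_L = (2/3)·15·L^(-1/3)·9^(1/2) = 30·L^(-1/3).
Profit maximization for a price taker requires P·MP_L = w: 11·30·L^(-1/3) = 82.5.
So L^(-1/3) = 0.25, which gives L = 64.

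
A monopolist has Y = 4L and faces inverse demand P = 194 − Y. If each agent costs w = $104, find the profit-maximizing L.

L* = 21

Marginal revenue from the inverse demand is MR = 194 − 2Y.
The marginal product is MP_L = 4.
A monopolist hires until marginal revenue product equals the wage: MR·MP_L = w.
(194 − 8L)·4 = 104, so L = 21.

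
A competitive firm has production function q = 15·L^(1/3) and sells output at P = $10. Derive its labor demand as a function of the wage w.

MP_L = (1/3)·15·L^(-2/3) = 5·L^(-2/3).
Setting P·MP_L = w: 50·L^(-2/3) = w.
Solving for L: L^(-2/3) = w/50, so L = (50/w)^(3/2).

L(w) = (50/w)^(3/2)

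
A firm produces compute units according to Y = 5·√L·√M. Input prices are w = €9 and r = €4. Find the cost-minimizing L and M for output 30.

Cost minimization requires the marginal rate of technical substitution to equal the input-price ratio: MP_L/MP_M = w/r.
Here MP_L/MP_M = (1/2)·(M/L)/(1/2) = (M/L). Setting this equal to 9/4 = 2.25 gives M = 2.25L.
Substituting into Y = 30: 5·L^(1/2)·(2.25L)^(1/2) = 30.
Solving, L = 4 and M = 9.

L* = 4, M* = 9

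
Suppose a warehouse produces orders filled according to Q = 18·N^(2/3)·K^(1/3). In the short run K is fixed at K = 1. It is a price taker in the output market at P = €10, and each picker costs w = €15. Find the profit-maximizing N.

N* = 512

With K = 1, MP_N = (2/3)·18·N^(-1/3)·1^(1/3) = 12·N^(-1/3).
Profit maximization for a price taker requires P·MP_N = w: 10·12·N^(-1/3) = 15.
So N^(-1/3) = 0.125, which gives N = 512.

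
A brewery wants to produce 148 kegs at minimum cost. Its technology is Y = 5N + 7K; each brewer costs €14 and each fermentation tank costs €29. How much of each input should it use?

The inputs are perfect substitutes, so the firm uses whichever has the lower cost per unit of output.
Cost per unit of output via N is w/5 = 2.8; via K it is r/7 = 29/7. N is cheaper.
Producing Y = 148 with N alone: N = 29.6, K = 0.

N* = 29.6, K* = 0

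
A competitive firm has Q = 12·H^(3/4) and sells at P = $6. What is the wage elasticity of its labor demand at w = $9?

MP_H = (3/4)·12·H^(-1/4), so P·MP_H = w gives 54·H^(-1/4) = w.
Solving, H(w) = (54/w)^(4). This is a constant-elasticity form: H ∝ w^(−4), so ε = −4.

ε = -4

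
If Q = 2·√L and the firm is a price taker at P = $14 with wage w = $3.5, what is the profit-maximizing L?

L* = 16

MP_L = (1/2)·2·L^(-1/2) = L^(-1/2).
Profit maximization for a price taker requires P·MP_L = w: 14·L^(-1/2) = 3.5.
So L^(-1/2) = 0.25, which gives L = 16.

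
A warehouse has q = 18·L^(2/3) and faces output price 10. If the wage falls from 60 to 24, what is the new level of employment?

L* = 125

From P·MP_L = w with MP_L = 12·L^(-1/3), the labor demand is L(w) = (120/w)^(3).
At w = 60: L = 8. At w = 24: L = 125.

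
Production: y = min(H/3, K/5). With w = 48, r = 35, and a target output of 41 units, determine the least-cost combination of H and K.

With a fixed-proportions technology, the cost-minimizing bundle uses no slack in either input: H/3 = K/5 = y.
So H = 3·41 = 123 and K = 5·41 = 205.

H* = 123, K* = 205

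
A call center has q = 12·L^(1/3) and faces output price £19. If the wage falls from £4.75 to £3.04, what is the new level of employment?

From P·MP_L = w with MP_L = 4·L^(-2/3), the labor demand is L(w) = (76/w)^(3/2).
At w = 4.75: L = 64. At w = 3.04: L = 125.

L* = 125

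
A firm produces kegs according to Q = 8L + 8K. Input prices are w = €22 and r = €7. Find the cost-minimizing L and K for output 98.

L* = 0, K* = 12.25

The inputs are perfect substitutes, so the firm uses whichever has the lower cost per unit of output.
Cost per unit of output via L is w/8 = 2.75; via K it is r/8 = 0.875. K is cheaper.
Producing Q = 98 with K alone: L = 0, K = 12.25.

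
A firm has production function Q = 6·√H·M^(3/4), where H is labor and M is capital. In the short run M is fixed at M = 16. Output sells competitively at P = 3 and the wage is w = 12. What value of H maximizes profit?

H* = 36

With M = 16, MP_H = (1/2)·6·H^(-1/2)·16^(3/4) = 24·H^(-1/2).
Profit maximization for a price taker requires P·MP_H = w: 3·24·H^(-1/2) = 12.
So H^(-1/2) = 1/6, which gives H = 36.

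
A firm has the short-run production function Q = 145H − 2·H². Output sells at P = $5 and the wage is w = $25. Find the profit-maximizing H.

H* = 35

The marginal product of H is MP_H = 145 − 4H.
A price-taking firm hires until the value of the marginal product equals the wage: P·MP_H = w, so 5·(145 − 4H) = 25.
Then 145 − 4H = 5, giving H = 35.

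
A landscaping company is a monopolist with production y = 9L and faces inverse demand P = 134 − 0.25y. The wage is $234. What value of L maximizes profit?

L* = 24

Marginal revenue from the inverse demand is MR = 134 − 0.5y.
The marginal product is MP_L = 9.
A monopolist hires until marginal revenue product equals the wage: MR·MP_L = w.
(134 − 4.5L)·9 = 234, so L = 24.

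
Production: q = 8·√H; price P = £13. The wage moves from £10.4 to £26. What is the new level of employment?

H* = 4

From P·MP_H = w with MP_H = 4·H^(-1/2), the labor demand is H(w) = (52/w)^(2).
At w = 10.4: H = 25. At w = 26: H = 4.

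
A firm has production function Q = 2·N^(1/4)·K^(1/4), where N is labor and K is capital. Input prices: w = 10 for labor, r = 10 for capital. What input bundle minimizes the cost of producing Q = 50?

N* = 625, K* = 625

Cost minimization requires the marginal rate of technical substitution to equal the input-price ratio: MP_N/MP_K = w/r.
Here MP_N/MP_K = (1/4)·(K/N)/(1/4) = (K/N). Setting this equal to 10/10 = 1 gives K = N.
Substituting into Q = 50: 2·N^(1/4)·(N)^(1/4) = 50.
Solving, N = 625 and K = 625.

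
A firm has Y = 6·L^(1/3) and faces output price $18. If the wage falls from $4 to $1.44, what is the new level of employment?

From P·MP_L = w with MP_L = 2·L^(-2/3), the labor demand is L(w) = (36/w)^(3/2).
At w = 4: L = 27. At w = 1.44: L = 125.

L* = 125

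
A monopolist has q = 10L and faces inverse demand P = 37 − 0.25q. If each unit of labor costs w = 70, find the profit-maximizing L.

Marginal revenue from the inverse demand is MR = 37 − 0.5q.
The marginal product is MP_L = 10.
A monopolist hires until marginal revenue product equals the wage: MR·MP_L = w.
(37 − 5L)·10 = 70, so L = 6.

L* = 6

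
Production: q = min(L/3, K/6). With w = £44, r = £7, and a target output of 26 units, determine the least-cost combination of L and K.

With a fixed-proportions technology, the cost-minimizing bundle uses no slack in either input: L/3 = K/6 = q.
So L = 3·26 = 78 and K = 6·26 = 156.

L* = 78, K* = 156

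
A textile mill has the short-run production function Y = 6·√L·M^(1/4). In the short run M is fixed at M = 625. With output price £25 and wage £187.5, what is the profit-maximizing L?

L* = 4

With M = 625, MP_L = (1/2)·6·L^(-1/2)·625^(1/4) = 15·L^(-1/2).
Profit maximization for a price taker requires P·MP_L = w: 25·15·L^(-1/2) = 187.5.
So L^(-1/2) = 0.5, which gives L = 4.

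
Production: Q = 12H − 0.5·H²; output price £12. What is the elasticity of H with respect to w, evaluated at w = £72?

ε = -1

From P·MP_H = w with MP_H = 12 − H, labor demand is H(w) = 12 − w/12.
dH/dw = −1/(12) = -1/12.
At w = 72, H = 6, so ε = (dH/dw)·(w/H) = (-1/12)·(72/6) = -1.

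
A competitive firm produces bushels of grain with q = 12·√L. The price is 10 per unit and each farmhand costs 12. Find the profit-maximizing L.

MP_L = (1/2)·12·L^(-1/2) = 6·L^(-1/2).
Profit maximization for a price taker requires P·MP_L = w: 10·6·L^(-1/2) = 12.
So L^(-1/2) = 0.2, which gives L = 25.

L* = 25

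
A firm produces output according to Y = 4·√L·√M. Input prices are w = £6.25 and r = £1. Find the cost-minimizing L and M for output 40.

L* = 4, M* = 25

Cost minimization requires the marginal rate of technical substitution to equal the input-price ratio: MP_L/MP_M = w/r.
Here MP_L/MP_M = (1/2)·(M/L)/(1/2) = (M/L). Setting this equal to 6.25/1 = 6.25 gives M = 6.25L.
Substituting into Y = 40: 4·L^(1/2)·(6.25L)^(1/2) = 40.
Solving, L = 4 and M = 25.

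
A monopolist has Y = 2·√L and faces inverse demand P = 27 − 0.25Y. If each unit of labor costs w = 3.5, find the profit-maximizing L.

L* = 36

Marginal revenue from the inverse demand is MR = 27 − 0.5Y.
The marginal product is MP_L = L^(-1/2).
A monopolist hires until marginal revenue product equals the wage: MR·MP_L = w.
At L, Y = 2·√L. Substituting and solving: (27 − √L)·L^(-1/2) = 3.5 gives L = 36.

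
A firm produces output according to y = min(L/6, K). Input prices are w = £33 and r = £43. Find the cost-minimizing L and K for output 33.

L* = 198, K* = 33

With a fixed-proportions technology, the cost-minimizing bundle uses no slack in either input: L/6 = K = y.
So L = 6·33 = 198 and K = 33.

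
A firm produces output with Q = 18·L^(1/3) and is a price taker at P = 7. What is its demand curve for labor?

MP_L = (1/3)·18·L^(-2/3) = 6·L^(-2/3).
Setting P·MP_L = w: 42·L^(-2/3) = w.
Solving for L: L^(-2/3) = w/42, so L = (42/w)^(3/2).

L(w) = (42/w)^(3/2)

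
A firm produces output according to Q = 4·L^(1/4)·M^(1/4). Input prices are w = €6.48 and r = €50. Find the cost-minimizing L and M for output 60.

L* = 625, M* = 81

Cost minimization requires the marginal rate of technical substitution to equal the input-price ratio: MP_L/MP_M = w/r.
Here MP_L/MP_M = (1/4)·(M/L)/(1/4) = (M/L). Setting this equal to 6.48/50 = 0.1296 gives M = 0.1296L.
Substituting into Q = 60: 4·L^(1/4)·(0.1296L)^(1/4) = 60.
Solving, L = 625 and M = 81.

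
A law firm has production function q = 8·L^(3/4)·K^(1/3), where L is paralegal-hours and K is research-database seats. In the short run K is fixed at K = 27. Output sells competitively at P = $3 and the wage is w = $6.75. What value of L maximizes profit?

L* = 4096

With K = 27, MP_L = (3/4)·8·L^(-1/4)·27^(1/3) = 18·L^(-1/4).
Profit maximization for a price taker requires P·MP_L = w: 3·18·L^(-1/4) = 6.75.
So L^(-1/4) = 0.125, which gives L = 4096.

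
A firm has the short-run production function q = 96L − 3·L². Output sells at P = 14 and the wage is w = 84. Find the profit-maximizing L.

L* = 15

The marginal product of L is MP_L = 96 − 6L.
A price-taking firm hires until the value of the marginal product equals the wage: P·MP_L = w, so 14·(96 − 6L) = 84.
Then 96 − 6L = 6, giving L = 15.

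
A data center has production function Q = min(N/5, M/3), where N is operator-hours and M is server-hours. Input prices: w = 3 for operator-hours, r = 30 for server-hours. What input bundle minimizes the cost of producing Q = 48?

With a fixed-proportions technology, the cost-minimizing bundle uses no slack in either input: N/5 = M/3 = Q.
So N = 5·48 = 240 and M = 3·48 = 144.

N* = 240, M* = 144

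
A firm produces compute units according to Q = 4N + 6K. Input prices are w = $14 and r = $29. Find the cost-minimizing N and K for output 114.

N* = 28.5, K* = 0

The inputs are perfect substitutes, so the firm uses whichever has the lower cost per unit of output.
Cost per unit of output via N is w/4 = 3.5; via K it is r/6 = 29/6. N is cheaper.
Producing Q = 114 with N alone: N = 28.5, K = 0.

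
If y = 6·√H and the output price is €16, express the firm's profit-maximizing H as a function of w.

H(w) = 2304/w²

MP_H = (1/2)·6·H^(-1/2) = 3·H^(-1/2).
Setting P·MP_H = w: 48·H^(-1/2) = w.
Solving for H: H^(-1/2) = w/48, so H = (48/w)^(2).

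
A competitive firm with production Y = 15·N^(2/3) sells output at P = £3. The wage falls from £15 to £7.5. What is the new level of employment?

From P·MP_N = w with MP_N = 10·N^(-1/3), the labor demand is N(w) = (30/w)^(3).
At w = 15: N = 8. At w = 7.5: N = 64.

N* = 64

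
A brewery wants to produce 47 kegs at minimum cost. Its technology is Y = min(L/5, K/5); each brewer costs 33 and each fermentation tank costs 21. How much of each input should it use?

With a fixed-proportions technology, the cost-minimizing bundle uses no slack in either input: L/5 = K/5 = Y.
So L = 5·47 = 235 and K = 5·47 = 235.

L* = 235, K* = 235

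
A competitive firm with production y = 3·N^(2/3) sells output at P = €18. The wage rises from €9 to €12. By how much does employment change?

From P·MP_N = w with MP_N = 2·N^(-1/3), the labor demand is N(w) = (36/w)^(3).
At w = 9: N = 64. At w = 12: N = 27.
ΔN = 27 − 64 = -37.

ΔN = -37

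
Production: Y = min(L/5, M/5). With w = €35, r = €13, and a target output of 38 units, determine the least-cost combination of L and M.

With a fixed-proportions technology, the cost-minimizing bundle uses no slack in either input: L/5 = M/5 = Y.
So L = 5·38 = 190 and M = 5·38 = 190.

L* = 190, M* = 190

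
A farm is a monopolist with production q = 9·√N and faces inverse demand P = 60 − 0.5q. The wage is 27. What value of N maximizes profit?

N* = 16

Marginal revenue from the inverse demand is MR = 60 − q.
The marginal product is MP_N = 4.5·N^(-1/2).
A monopolist hires until marginal revenue product equals the wage: MR·MP_N = w.
At N, q = 9·√N. Substituting and solving: (60 − 9·√N)·4.5·N^(-1/2) = 27 gives N = 16.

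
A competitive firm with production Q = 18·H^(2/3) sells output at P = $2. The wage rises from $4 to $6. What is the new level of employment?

From P·MP_H = w with MP_H = 12·H^(-1/3), the labor demand is H(w) = (24/w)^(3).
At w = 4: H = 216. At w = 6: H = 64.

H* = 64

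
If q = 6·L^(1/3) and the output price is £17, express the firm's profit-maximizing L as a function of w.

L(w) = (34/w)^(3/2)

MP_L = (1/3)·6·L^(-2/3) = 2·L^(-2/3).
Setting P·MP_L = w: 34·L^(-2/3) = w.
Solving for L: L^(-2/3) = w/34, so L = (34/w)^(3/2).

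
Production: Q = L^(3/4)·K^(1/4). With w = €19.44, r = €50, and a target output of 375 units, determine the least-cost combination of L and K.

Cost minimization requires the marginal rate of technical substitution to equal the input-price ratio: MP_L/MP_K = w/r.
Here MP_L/MP_K = (3/4)·(K/L)/(1/4) = 3·(K/L). Setting this equal to 19.44/50 = 0.3888 gives K = 0.1296L.
Substituting into Q = 375: L^(3/4)·(0.1296L)^(1/4) = 375.
Solving, L = 625 and K = 81.

L* = 625, K* = 81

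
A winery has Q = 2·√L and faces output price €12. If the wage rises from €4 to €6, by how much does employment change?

From P·MP_L = w with MP_L = L^(-1/2), the labor demand is L(w) = (12/w)^(2).
At w = 4: L = 9. At w = 6: L = 4.
ΔL = 4 − 9 = -5.

ΔL = -5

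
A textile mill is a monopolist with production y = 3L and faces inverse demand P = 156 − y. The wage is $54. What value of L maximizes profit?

L* = 23

Marginal revenue from the inverse demand is MR = 156 − 2y.
The marginal product is MP_L = 3.
A monopolist hires until marginal revenue product equals the wage: MR·MP_L = w.
(156 − 6L)·3 = 54, so L = 23.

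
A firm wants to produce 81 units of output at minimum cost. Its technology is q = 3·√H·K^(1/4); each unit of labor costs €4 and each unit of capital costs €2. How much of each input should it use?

Cost minimization requires the marginal rate of technical substitution to equal the input-price ratio: MP_H/MP_K = w/r.
Here MP_H/MP_K = (1/2)·(K/H)/(1/4) = 2·(K/H). Setting this equal to 4/2 = 2 gives K = H.
Substituting into q = 81: 3·H^(1/2)·(H)^(1/4) = 81.
Solving, H = 81 and K = 81.

H* = 81, K* = 81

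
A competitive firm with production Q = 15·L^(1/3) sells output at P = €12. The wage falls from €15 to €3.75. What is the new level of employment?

From P·MP_L = w with MP_L = 5·L^(-2/3), the labor demand is L(w) = (60/w)^(3/2).
At w = 15: L = 8. At w = 3.75: L = 64.

L* = 64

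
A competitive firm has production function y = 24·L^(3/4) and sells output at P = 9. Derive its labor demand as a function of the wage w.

L(w) = (162/w)^(4)

MP_L = (3/4)·24·L^(-1/4) = 18·L^(-1/4).
Setting P·MP_L = w: 162·L^(-1/4) = w.
Solving for L: L^(-1/4) = w/162, so L = (162/w)^(4).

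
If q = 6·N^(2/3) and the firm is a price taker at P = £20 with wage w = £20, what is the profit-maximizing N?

N* = 64

MP_N = (2/3)·6·N^(-1/3) = 4·N^(-1/3).
Profit maximization for a price taker requires P·MP_N = w: 20·4·N^(-1/3) = 20.
So N^(-1/3) = 0.25, which gives N = 64.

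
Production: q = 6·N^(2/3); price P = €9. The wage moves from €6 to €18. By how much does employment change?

From P·MP_N = w with MP_N = 4·N^(-1/3), the labor demand is N(w) = (36/w)^(3).
At w = 6: N = 216. At w = 18: N = 8.
ΔN = 8 − 216 = -208.

ΔN = -208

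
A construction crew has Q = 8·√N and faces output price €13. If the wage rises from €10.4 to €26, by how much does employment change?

From P·MP_N = w with MP_N = 4·N^(-1/2), the labor demand is N(w) = (52/w)^(2).
At w = 10.4: N = 25. At w = 26: N = 4.
ΔN = 4 − 25 = -21.

ΔN = -21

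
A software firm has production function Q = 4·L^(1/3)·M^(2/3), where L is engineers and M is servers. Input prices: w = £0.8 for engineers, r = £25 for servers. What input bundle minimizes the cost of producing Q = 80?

Cost minimization requires the marginal rate of technical substitution to equal the input-price ratio: MP_L/MP_M = w/r.
Here MP_L/MP_M = (1/3)·(M/L)/(2/3) = 0.5·(M/L). Setting this equal to 0.8/25 = 0.032 gives M = 0.064L.
Substituting into Q = 80: 4·L^(1/3)·(0.064L)^(2/3) = 80.
Solving, L = 125 and M = 8.

L* = 125, M* = 8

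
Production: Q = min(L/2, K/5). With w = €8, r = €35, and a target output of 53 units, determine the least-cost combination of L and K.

With a fixed-proportions technology, the cost-minimizing bundle uses no slack in either input: L/2 = K/5 = Q.
So L = 2·53 = 106 and K = 5·53 = 265.

L* = 106, K* = 265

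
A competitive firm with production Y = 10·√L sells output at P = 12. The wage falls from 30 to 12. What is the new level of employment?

L* = 25

From P·MP_L = w with MP_L = 5·L^(-1/2), the labor demand is L(w) = (60/w)^(2).
At w = 30: L = 4. At w = 12: L = 25.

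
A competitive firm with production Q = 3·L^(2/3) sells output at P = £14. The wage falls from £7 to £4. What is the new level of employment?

L* = 343

From P·MP_L = w with MP_L = 2·L^(-1/3), the labor demand is L(w) = (28/w)^(3).
At w = 7: L = 64. At w = 4: L = 343.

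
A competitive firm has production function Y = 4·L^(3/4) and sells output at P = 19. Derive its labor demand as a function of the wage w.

MP_L = (3/4)·4·L^(-1/4) = 3·L^(-1/4).
Setting P·MP_L = w: 57·L^(-1/4) = w.
Solving for L: L^(-1/4) = w/57, so L = (57/w)^(4).

L(w) = (57/w)^(4)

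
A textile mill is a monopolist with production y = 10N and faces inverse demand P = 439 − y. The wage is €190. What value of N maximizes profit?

N* = 21

Marginal revenue from the inverse demand is MR = 439 − 2y.
The marginal product is MP_N = 10.
A monopolist hires until marginal revenue product equals the wage: MR·MP_N = w.
(439 − 20N)·10 = 190, so N = 21.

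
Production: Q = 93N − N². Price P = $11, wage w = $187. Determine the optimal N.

N* = 38

The marginal product of N is MP_N = 93 − 2N.
A price-taking firm hires until the value of the marginal product equals the wage: P·MP_N = w, so 11·(93 − 2N) = 187.
Then 93 − 2N = 17, giving N = 38.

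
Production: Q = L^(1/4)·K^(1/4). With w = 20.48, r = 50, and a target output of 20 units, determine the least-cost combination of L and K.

Cost minimization requires the marginal rate of technical substitution to equal the input-price ratio: MP_L/MP_K = w/r.
Here MP_L/MP_K = (1/4)·(K/L)/(1/4) = (K/L). Setting this equal to 20.48/50 = 0.4096 gives K = 0.4096L.
Substituting into Q = 20: L^(1/4)·(0.4096L)^(1/4) = 20.
Solving, L = 625 and K = 256.

L* = 625, K* = 256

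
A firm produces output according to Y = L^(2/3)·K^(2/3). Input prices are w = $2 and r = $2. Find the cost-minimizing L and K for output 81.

L* = 27, K* = 27

Cost minimization requires the marginal rate of technical substitution to equal the input-price ratio: MP_L/MP_K = w/r.
Here MP_L/MP_K = (2/3)·(K/L)/(2/3) = (K/L). Setting this equal to 2/2 = 1 gives K = L.
Substituting into Y = 81: L^(2/3)·(L)^(2/3) = 81.
Solving, L = 27 and K = 27.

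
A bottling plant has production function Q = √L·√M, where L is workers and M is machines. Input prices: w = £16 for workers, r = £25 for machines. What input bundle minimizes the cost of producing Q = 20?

L* = 25, M* = 16

Cost minimization requires the marginal rate of technical substitution to equal the input-price ratio: MP_L/MP_M = w/r.
Here MP_L/MP_M = (1/2)·(M/L)/(1/2) = (M/L). Setting this equal to 16/25 = 0.64 gives M = 0.64L.
Substituting into Q = 20: L^(1/2)·(0.64L)^(1/2) = 20.
Solving, L = 25 and M = 16.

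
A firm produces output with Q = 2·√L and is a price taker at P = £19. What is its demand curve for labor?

L(w) = 361/w²

MP_L = (1/2)·2·L^(-1/2) = L^(-1/2).
Setting P·MP_L = w: 19·L^(-1/2) = w.
Solving for L: L^(-1/2) = w/19, so L = (19/w)^(2).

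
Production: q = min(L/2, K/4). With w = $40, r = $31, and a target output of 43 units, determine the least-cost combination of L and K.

L* = 86, K* = 172

With a fixed-proportions technology, the cost-minimizing bundle uses no slack in either input: L/2 = K/4 = q.
So L = 2·43 = 86 and K = 4·43 = 172.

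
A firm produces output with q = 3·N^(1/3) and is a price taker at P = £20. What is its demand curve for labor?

MP_N = (1/3)·3·N^(-2/3) = N^(-2/3).
Setting P·MP_N = w: 20·N^(-2/3) = w.
Solving for N: N^(-2/3) = w/20, so N = (20/w)^(3/2).

N(w) = (20/w)^(3/2)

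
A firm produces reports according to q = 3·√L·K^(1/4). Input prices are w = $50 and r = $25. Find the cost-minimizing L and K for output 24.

L* = 16, K* = 16

Cost minimization requires the marginal rate of technical substitution to equal the input-price ratio: MP_L/MP_K = w/r.
Here MP_L/MP_K = (1/2)·(K/L)/(1/4) = 2·(K/L). Setting this equal to 50/25 = 2 gives K = L.
Substituting into q = 24: 3·L^(1/2)·(L)^(1/4) = 24.
Solving, L = 16 and K = 16.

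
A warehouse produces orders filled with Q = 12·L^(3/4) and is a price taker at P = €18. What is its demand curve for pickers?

MP_L = (3/4)·12·L^(-1/4) = 9·L^(-1/4).
Setting P·MP_L = w: 162·L^(-1/4) = w.
Solving for L: L^(-1/4) = w/162, so L = (162/w)^(4).

L(w) = (162/w)^(4)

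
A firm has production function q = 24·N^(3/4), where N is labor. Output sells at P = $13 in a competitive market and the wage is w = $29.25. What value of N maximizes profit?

N* = 4096

MP_N = (3/4)·24·N^(-1/4) = 18·N^(-1/4).
Profit maximization for a price taker requires P·MP_N = w: 13·18·N^(-1/4) = 29.25.
So N^(-1/4) = 0.125, which gives N = 4096.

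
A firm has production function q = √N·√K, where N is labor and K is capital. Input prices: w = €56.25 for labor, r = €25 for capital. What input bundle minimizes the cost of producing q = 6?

N* = 4, K* = 9

Cost minimization requires the marginal rate of technical substitution to equal the input-price ratio: MP_N/MP_K = w/r.
Here MP_N/MP_K = (1/2)·(K/N)/(1/2) = (K/N). Setting this equal to 56.25/25 = 2.25 gives K = 2.25N.
Substituting into q = 6: N^(1/2)·(2.25N)^(1/2) = 6.
Solving, N = 4 and K = 9.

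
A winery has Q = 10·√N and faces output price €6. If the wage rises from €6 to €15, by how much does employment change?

From P·MP_N = w with MP_N = 5·N^(-1/2), the labor demand is N(w) = (30/w)^(2).
At w = 6: N = 25. At w = 15: N = 4.
ΔN = 4 − 25 = -21.

ΔN = -21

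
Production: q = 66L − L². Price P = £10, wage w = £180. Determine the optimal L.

The marginal product of L is MP_L = 66 − 2L.
A price-taking firm hires until the value of the marginal product equals the wage: P·MP_L = w, so 10·(66 − 2L) = 180.
Then 66 − 2L = 18, giving L = 24.

L* = 24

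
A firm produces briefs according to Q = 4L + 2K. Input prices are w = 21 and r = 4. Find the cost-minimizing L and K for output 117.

L* = 0, K* = 58.5

The inputs are perfect substitutes, so the firm uses whichever has the lower cost per unit of output.
Cost per unit of output via L is w/4 = 5.25; via K it is r/2 = 2. K is cheaper.
Producing Q = 117 with K alone: L = 0, K = 58.5.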